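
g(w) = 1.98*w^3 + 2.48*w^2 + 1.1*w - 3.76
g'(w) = 5.94*w^2 + 4.96*w + 1.1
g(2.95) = 71.90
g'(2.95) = 67.42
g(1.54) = 11.05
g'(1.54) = 22.83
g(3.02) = 76.72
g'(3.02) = 70.25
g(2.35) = 38.22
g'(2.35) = 45.56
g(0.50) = -2.34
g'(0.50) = 5.06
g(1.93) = 21.84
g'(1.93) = 32.80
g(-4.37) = -126.44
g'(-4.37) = 92.86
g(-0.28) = -3.92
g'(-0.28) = 0.18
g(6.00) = 519.80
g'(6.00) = 244.70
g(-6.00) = -348.76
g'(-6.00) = 185.18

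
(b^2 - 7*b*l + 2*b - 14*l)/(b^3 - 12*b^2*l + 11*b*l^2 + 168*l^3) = (b + 2)/(b^2 - 5*b*l - 24*l^2)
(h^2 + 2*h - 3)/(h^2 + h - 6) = (h - 1)/(h - 2)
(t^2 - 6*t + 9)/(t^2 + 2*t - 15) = (t - 3)/(t + 5)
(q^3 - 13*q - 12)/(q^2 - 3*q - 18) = (q^2 - 3*q - 4)/(q - 6)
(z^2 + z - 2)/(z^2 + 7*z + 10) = (z - 1)/(z + 5)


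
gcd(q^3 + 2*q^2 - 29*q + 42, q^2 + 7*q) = q + 7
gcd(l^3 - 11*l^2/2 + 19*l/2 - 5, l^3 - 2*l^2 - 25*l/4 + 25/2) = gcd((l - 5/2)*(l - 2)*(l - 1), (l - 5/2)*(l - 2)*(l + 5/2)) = l^2 - 9*l/2 + 5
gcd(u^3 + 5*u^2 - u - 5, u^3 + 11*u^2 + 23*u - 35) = u^2 + 4*u - 5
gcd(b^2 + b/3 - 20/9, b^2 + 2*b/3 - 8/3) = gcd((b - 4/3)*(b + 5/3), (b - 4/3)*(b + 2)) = b - 4/3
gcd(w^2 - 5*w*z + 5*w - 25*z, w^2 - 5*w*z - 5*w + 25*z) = -w + 5*z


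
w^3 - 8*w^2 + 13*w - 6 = (w - 6)*(w - 1)^2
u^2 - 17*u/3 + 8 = (u - 3)*(u - 8/3)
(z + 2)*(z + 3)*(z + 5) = z^3 + 10*z^2 + 31*z + 30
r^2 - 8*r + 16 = (r - 4)^2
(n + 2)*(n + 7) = n^2 + 9*n + 14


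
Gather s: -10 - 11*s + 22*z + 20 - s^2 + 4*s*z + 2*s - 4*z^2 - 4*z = -s^2 + s*(4*z - 9) - 4*z^2 + 18*z + 10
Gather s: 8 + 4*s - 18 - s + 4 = 3*s - 6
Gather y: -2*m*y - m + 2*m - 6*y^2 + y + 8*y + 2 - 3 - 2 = m - 6*y^2 + y*(9 - 2*m) - 3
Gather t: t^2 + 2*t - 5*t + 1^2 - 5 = t^2 - 3*t - 4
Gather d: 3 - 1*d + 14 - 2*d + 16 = 33 - 3*d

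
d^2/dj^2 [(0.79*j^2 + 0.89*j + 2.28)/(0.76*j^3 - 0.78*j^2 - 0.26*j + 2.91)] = (0.912608000000002*j^6 + 3.084384*j^5 + 13.574208*j^4 - 44.971384*j^3 - 7.241292*j^2 - 15.359652*j + 25.38489)/(0.438976*j^9 - 1.351584*j^8 + 0.936624*j^7 + 5.492664*j^6 - 10.670712*j^5 + 1.703052*j^4 + 22.83058*j^3 - 19.225206*j^2 - 6.605118*j + 24.642171)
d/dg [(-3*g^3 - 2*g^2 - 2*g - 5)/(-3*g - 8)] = (18*g^3 + 78*g^2 + 32*g + 1)/(9*g^2 + 48*g + 64)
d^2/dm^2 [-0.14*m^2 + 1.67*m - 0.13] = -0.280000000000000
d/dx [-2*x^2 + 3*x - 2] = 3 - 4*x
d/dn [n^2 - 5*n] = 2*n - 5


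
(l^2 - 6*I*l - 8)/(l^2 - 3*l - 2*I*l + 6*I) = (l - 4*I)/(l - 3)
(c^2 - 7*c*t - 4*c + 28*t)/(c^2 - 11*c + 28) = (c - 7*t)/(c - 7)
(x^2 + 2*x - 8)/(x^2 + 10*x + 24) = (x - 2)/(x + 6)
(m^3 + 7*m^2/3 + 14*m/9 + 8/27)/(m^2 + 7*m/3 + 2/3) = (m^2 + 2*m + 8/9)/(m + 2)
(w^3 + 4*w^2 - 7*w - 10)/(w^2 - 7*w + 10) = (w^2 + 6*w + 5)/(w - 5)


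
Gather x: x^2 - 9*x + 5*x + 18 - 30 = x^2 - 4*x - 12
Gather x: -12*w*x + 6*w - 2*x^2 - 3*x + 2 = 6*w - 2*x^2 + x*(-12*w - 3) + 2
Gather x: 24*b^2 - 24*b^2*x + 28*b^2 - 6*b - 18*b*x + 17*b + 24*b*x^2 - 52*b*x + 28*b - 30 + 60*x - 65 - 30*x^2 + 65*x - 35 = 52*b^2 + 39*b + x^2*(24*b - 30) + x*(-24*b^2 - 70*b + 125) - 130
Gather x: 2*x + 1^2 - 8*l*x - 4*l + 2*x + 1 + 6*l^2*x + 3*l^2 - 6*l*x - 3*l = 3*l^2 - 7*l + x*(6*l^2 - 14*l + 4) + 2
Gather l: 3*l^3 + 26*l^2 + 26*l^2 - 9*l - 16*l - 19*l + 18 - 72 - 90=3*l^3 + 52*l^2 - 44*l - 144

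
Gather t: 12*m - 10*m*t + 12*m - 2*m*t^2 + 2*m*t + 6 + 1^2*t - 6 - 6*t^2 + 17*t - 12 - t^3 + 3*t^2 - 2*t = 24*m - t^3 + t^2*(-2*m - 3) + t*(16 - 8*m) - 12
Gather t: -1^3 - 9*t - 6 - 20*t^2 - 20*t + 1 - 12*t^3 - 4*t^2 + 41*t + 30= -12*t^3 - 24*t^2 + 12*t + 24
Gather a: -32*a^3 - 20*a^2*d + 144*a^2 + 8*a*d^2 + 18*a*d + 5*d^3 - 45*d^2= -32*a^3 + a^2*(144 - 20*d) + a*(8*d^2 + 18*d) + 5*d^3 - 45*d^2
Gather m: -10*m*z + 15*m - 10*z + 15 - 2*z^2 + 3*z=m*(15 - 10*z) - 2*z^2 - 7*z + 15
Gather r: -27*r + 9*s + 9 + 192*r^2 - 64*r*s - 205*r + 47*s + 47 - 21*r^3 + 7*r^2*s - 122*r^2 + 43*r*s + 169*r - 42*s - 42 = -21*r^3 + r^2*(7*s + 70) + r*(-21*s - 63) + 14*s + 14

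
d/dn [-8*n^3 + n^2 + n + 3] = -24*n^2 + 2*n + 1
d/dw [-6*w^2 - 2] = -12*w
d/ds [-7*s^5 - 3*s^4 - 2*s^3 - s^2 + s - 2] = -35*s^4 - 12*s^3 - 6*s^2 - 2*s + 1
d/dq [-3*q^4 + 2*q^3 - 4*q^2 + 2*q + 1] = -12*q^3 + 6*q^2 - 8*q + 2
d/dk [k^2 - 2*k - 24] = 2*k - 2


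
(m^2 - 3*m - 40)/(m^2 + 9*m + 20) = (m - 8)/(m + 4)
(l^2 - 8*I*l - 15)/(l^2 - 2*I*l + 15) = (l - 3*I)/(l + 3*I)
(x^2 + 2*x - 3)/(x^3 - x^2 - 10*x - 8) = (-x^2 - 2*x + 3)/(-x^3 + x^2 + 10*x + 8)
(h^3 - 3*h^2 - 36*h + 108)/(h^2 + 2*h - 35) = (h^3 - 3*h^2 - 36*h + 108)/(h^2 + 2*h - 35)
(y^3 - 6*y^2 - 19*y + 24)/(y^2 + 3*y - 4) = (y^2 - 5*y - 24)/(y + 4)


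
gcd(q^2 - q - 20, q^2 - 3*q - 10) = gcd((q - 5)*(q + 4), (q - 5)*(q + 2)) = q - 5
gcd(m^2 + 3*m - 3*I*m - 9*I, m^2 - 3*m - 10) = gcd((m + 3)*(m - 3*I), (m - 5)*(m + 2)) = 1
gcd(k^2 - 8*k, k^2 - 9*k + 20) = 1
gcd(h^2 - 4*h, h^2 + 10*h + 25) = 1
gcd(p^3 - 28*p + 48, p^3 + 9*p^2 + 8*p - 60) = p^2 + 4*p - 12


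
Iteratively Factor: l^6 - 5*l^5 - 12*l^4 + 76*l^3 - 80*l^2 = (l - 2)*(l^5 - 3*l^4 - 18*l^3 + 40*l^2) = (l - 2)*(l + 4)*(l^4 - 7*l^3 + 10*l^2) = (l - 2)^2*(l + 4)*(l^3 - 5*l^2) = l*(l - 2)^2*(l + 4)*(l^2 - 5*l) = l*(l - 5)*(l - 2)^2*(l + 4)*(l)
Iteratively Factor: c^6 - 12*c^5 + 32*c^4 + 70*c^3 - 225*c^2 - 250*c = (c - 5)*(c^5 - 7*c^4 - 3*c^3 + 55*c^2 + 50*c) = (c - 5)*(c + 1)*(c^4 - 8*c^3 + 5*c^2 + 50*c) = (c - 5)^2*(c + 1)*(c^3 - 3*c^2 - 10*c) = (c - 5)^2*(c + 1)*(c + 2)*(c^2 - 5*c) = c*(c - 5)^2*(c + 1)*(c + 2)*(c - 5)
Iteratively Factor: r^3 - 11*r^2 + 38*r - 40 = (r - 2)*(r^2 - 9*r + 20) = (r - 5)*(r - 2)*(r - 4)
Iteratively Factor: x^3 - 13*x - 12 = (x - 4)*(x^2 + 4*x + 3) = (x - 4)*(x + 3)*(x + 1)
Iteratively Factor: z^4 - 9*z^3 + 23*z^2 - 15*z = (z - 1)*(z^3 - 8*z^2 + 15*z) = (z - 3)*(z - 1)*(z^2 - 5*z) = z*(z - 3)*(z - 1)*(z - 5)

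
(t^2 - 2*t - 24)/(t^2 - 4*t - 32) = (t - 6)/(t - 8)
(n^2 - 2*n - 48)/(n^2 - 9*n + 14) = (n^2 - 2*n - 48)/(n^2 - 9*n + 14)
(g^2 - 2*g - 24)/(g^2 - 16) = (g - 6)/(g - 4)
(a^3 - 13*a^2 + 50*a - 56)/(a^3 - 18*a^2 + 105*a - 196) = (a - 2)/(a - 7)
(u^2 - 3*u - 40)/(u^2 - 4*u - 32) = (u + 5)/(u + 4)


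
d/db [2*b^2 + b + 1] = 4*b + 1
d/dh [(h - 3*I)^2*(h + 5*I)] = (h - 3*I)*(3*h + 7*I)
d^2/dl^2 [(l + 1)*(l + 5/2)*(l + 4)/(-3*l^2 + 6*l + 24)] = (-29*l^3 - 172*l^2 - 352*l - 224)/(l^6 - 6*l^5 - 12*l^4 + 88*l^3 + 96*l^2 - 384*l - 512)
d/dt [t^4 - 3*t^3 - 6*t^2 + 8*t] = 4*t^3 - 9*t^2 - 12*t + 8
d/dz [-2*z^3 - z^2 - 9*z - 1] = -6*z^2 - 2*z - 9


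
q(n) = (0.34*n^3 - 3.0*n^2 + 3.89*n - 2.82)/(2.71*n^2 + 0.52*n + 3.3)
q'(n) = (-5.42*n - 0.52)*(0.34*n^3 - 3.0*n^2 + 3.89*n - 2.82)/(2.71*n^2 + 0.52*n + 3.3)^2 + (1.02*n^2 - 6.0*n + 3.89)/(2.71*n^2 + 0.52*n + 3.3)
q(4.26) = -0.26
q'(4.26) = 0.06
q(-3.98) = -1.98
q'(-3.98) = 0.05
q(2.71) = -0.31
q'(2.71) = -0.01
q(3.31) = -0.30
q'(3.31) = 0.02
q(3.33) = -0.30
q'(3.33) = 0.02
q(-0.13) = -1.03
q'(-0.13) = 1.37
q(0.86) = -0.26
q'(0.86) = 0.14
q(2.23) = -0.30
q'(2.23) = -0.04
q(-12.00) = -2.76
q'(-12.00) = 0.12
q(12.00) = 0.50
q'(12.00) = 0.12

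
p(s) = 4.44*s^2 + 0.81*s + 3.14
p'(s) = 8.88*s + 0.81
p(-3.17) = 45.19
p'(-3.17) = -27.34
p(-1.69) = 14.45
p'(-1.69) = -14.20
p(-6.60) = 191.20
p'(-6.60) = -57.80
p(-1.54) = 12.42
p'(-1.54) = -12.87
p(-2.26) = 23.99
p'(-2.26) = -19.26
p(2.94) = 43.90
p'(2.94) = 26.92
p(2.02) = 22.89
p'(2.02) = 18.75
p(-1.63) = 13.62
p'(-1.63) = -13.66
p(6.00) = 167.84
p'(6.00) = 54.09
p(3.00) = 45.53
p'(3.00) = 27.45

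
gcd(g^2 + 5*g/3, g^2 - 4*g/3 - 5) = g + 5/3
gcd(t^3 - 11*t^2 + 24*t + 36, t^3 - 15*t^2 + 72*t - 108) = t^2 - 12*t + 36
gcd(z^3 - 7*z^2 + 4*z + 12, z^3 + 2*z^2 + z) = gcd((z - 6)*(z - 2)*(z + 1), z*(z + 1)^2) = z + 1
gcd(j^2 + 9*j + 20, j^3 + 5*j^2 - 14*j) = 1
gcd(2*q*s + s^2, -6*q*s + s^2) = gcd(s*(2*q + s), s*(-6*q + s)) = s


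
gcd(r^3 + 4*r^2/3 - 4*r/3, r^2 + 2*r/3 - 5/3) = 1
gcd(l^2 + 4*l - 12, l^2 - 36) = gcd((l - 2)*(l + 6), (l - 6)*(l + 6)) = l + 6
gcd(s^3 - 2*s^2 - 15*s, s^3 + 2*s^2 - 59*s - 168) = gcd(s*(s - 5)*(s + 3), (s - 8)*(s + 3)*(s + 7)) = s + 3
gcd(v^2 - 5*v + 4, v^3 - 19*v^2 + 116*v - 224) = v - 4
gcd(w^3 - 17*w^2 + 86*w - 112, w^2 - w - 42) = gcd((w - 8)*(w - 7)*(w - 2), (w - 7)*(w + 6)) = w - 7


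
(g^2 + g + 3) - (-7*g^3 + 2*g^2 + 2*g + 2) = 7*g^3 - g^2 - g + 1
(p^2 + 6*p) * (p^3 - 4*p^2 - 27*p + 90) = p^5 + 2*p^4 - 51*p^3 - 72*p^2 + 540*p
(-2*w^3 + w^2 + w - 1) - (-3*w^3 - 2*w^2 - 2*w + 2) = w^3 + 3*w^2 + 3*w - 3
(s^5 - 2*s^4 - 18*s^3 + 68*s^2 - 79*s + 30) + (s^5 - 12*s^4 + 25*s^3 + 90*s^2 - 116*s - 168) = 2*s^5 - 14*s^4 + 7*s^3 + 158*s^2 - 195*s - 138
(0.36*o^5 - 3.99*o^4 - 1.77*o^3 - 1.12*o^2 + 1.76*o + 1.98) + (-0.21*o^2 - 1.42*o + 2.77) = 0.36*o^5 - 3.99*o^4 - 1.77*o^3 - 1.33*o^2 + 0.34*o + 4.75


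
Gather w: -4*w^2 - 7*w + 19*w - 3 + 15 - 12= -4*w^2 + 12*w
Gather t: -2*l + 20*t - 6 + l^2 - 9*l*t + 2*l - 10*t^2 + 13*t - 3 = l^2 - 10*t^2 + t*(33 - 9*l) - 9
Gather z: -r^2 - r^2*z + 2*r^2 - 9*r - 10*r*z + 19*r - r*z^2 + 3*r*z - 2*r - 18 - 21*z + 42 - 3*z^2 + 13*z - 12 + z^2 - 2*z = r^2 + 8*r + z^2*(-r - 2) + z*(-r^2 - 7*r - 10) + 12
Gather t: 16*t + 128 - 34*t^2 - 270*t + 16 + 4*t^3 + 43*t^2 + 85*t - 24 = 4*t^3 + 9*t^2 - 169*t + 120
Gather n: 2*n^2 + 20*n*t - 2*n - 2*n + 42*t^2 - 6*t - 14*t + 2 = 2*n^2 + n*(20*t - 4) + 42*t^2 - 20*t + 2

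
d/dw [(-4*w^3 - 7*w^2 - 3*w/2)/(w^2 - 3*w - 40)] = (-8*w^4 + 48*w^3 + 1005*w^2 + 1120*w + 120)/(2*(w^4 - 6*w^3 - 71*w^2 + 240*w + 1600))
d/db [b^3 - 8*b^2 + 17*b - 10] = 3*b^2 - 16*b + 17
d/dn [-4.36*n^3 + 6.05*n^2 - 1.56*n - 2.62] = -13.08*n^2 + 12.1*n - 1.56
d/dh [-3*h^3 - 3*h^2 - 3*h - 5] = -9*h^2 - 6*h - 3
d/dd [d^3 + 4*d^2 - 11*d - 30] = 3*d^2 + 8*d - 11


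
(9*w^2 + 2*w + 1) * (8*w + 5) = 72*w^3 + 61*w^2 + 18*w + 5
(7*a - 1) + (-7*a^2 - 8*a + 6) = -7*a^2 - a + 5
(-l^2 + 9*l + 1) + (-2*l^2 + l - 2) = -3*l^2 + 10*l - 1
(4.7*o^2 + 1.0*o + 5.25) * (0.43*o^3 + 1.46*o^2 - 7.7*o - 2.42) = 2.021*o^5 + 7.292*o^4 - 32.4725*o^3 - 11.409*o^2 - 42.845*o - 12.705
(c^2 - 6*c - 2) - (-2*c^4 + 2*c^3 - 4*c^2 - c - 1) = 2*c^4 - 2*c^3 + 5*c^2 - 5*c - 1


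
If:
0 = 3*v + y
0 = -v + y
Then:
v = 0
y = 0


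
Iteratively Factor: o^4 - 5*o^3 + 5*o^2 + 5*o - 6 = (o - 3)*(o^3 - 2*o^2 - o + 2) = (o - 3)*(o - 2)*(o^2 - 1) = (o - 3)*(o - 2)*(o + 1)*(o - 1)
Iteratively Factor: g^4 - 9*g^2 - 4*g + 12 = (g - 3)*(g^3 + 3*g^2 - 4) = (g - 3)*(g + 2)*(g^2 + g - 2) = (g - 3)*(g + 2)^2*(g - 1)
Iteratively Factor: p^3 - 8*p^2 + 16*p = (p - 4)*(p^2 - 4*p) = (p - 4)^2*(p)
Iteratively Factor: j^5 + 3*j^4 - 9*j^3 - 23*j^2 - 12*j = (j + 1)*(j^4 + 2*j^3 - 11*j^2 - 12*j) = (j + 1)*(j + 4)*(j^3 - 2*j^2 - 3*j) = j*(j + 1)*(j + 4)*(j^2 - 2*j - 3) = j*(j - 3)*(j + 1)*(j + 4)*(j + 1)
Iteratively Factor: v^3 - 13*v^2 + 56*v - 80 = (v - 4)*(v^2 - 9*v + 20) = (v - 5)*(v - 4)*(v - 4)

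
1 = 1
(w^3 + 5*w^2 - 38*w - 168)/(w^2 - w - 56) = (w^2 - 2*w - 24)/(w - 8)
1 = 1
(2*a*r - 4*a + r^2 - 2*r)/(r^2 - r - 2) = (2*a + r)/(r + 1)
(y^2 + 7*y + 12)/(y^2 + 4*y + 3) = (y + 4)/(y + 1)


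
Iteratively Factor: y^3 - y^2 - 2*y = (y - 2)*(y^2 + y) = (y - 2)*(y + 1)*(y)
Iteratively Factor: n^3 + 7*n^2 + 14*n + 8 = (n + 1)*(n^2 + 6*n + 8) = (n + 1)*(n + 4)*(n + 2)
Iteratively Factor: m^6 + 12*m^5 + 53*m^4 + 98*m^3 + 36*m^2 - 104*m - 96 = (m + 4)*(m^5 + 8*m^4 + 21*m^3 + 14*m^2 - 20*m - 24) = (m + 2)*(m + 4)*(m^4 + 6*m^3 + 9*m^2 - 4*m - 12) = (m + 2)^2*(m + 4)*(m^3 + 4*m^2 + m - 6) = (m - 1)*(m + 2)^2*(m + 4)*(m^2 + 5*m + 6) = (m - 1)*(m + 2)^3*(m + 4)*(m + 3)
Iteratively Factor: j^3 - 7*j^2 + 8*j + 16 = (j - 4)*(j^2 - 3*j - 4) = (j - 4)^2*(j + 1)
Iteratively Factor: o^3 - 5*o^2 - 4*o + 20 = (o - 5)*(o^2 - 4) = (o - 5)*(o - 2)*(o + 2)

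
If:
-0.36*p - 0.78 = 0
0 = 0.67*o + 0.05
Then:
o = -0.07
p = -2.17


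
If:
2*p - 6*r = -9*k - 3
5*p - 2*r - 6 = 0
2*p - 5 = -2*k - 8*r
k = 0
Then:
No Solution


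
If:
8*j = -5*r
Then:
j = -5*r/8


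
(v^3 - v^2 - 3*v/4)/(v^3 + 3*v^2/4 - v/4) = (4*v^2 - 4*v - 3)/(4*v^2 + 3*v - 1)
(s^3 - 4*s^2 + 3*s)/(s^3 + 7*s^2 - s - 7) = s*(s - 3)/(s^2 + 8*s + 7)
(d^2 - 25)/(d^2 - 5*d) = (d + 5)/d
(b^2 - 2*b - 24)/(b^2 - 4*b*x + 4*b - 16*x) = (6 - b)/(-b + 4*x)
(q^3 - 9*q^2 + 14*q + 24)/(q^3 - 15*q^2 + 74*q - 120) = (q + 1)/(q - 5)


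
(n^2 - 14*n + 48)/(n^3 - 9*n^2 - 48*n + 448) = (n - 6)/(n^2 - n - 56)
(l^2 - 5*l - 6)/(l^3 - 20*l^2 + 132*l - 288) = (l + 1)/(l^2 - 14*l + 48)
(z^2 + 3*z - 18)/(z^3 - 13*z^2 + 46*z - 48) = (z + 6)/(z^2 - 10*z + 16)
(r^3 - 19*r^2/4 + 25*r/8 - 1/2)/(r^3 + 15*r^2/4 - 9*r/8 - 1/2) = (4*r^2 - 17*r + 4)/(4*r^2 + 17*r + 4)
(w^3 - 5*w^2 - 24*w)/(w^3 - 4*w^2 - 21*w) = (w - 8)/(w - 7)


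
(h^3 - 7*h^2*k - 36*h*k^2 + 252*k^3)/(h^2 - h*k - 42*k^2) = h - 6*k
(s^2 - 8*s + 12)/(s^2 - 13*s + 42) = (s - 2)/(s - 7)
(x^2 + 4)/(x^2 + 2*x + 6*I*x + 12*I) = (x^2 + 4)/(x^2 + x*(2 + 6*I) + 12*I)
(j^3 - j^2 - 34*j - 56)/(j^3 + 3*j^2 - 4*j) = (j^2 - 5*j - 14)/(j*(j - 1))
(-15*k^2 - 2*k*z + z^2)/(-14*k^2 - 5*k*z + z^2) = (15*k^2 + 2*k*z - z^2)/(14*k^2 + 5*k*z - z^2)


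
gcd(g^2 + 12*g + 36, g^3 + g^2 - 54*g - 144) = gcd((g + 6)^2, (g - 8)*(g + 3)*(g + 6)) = g + 6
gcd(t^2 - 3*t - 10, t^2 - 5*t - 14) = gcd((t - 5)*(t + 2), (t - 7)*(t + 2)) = t + 2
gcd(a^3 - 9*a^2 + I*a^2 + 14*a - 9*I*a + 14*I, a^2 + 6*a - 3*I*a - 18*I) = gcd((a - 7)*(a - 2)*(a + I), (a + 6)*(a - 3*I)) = 1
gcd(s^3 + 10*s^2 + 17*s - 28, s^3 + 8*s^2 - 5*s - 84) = s^2 + 11*s + 28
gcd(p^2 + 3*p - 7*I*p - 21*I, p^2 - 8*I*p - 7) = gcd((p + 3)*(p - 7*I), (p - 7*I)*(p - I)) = p - 7*I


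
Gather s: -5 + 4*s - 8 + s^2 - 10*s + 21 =s^2 - 6*s + 8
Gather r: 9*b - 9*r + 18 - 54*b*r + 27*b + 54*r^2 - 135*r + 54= 36*b + 54*r^2 + r*(-54*b - 144) + 72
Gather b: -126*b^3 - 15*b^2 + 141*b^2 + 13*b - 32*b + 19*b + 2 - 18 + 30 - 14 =-126*b^3 + 126*b^2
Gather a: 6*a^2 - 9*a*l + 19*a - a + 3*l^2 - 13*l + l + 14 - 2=6*a^2 + a*(18 - 9*l) + 3*l^2 - 12*l + 12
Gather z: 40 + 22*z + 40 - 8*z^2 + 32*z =-8*z^2 + 54*z + 80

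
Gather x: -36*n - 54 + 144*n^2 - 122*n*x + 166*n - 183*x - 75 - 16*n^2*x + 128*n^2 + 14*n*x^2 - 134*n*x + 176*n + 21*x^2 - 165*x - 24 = 272*n^2 + 306*n + x^2*(14*n + 21) + x*(-16*n^2 - 256*n - 348) - 153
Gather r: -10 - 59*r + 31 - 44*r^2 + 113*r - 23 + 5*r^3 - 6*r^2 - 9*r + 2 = 5*r^3 - 50*r^2 + 45*r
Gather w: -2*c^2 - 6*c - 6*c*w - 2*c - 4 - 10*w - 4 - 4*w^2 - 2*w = -2*c^2 - 8*c - 4*w^2 + w*(-6*c - 12) - 8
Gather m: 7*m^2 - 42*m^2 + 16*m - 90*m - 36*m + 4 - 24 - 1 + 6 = -35*m^2 - 110*m - 15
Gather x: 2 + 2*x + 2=2*x + 4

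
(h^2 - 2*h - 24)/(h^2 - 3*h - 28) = (h - 6)/(h - 7)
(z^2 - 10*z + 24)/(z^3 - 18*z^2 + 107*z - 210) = (z - 4)/(z^2 - 12*z + 35)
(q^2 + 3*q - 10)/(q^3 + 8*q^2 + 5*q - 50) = 1/(q + 5)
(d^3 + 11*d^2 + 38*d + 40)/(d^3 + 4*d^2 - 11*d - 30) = (d + 4)/(d - 3)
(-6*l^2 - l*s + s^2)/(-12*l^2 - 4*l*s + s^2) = (-3*l + s)/(-6*l + s)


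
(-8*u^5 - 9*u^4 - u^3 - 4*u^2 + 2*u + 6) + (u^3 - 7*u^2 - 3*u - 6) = -8*u^5 - 9*u^4 - 11*u^2 - u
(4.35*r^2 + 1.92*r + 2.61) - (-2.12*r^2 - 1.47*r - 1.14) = 6.47*r^2 + 3.39*r + 3.75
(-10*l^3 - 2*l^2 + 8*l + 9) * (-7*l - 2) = 70*l^4 + 34*l^3 - 52*l^2 - 79*l - 18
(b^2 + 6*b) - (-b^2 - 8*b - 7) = 2*b^2 + 14*b + 7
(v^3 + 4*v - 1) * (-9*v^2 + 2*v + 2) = -9*v^5 + 2*v^4 - 34*v^3 + 17*v^2 + 6*v - 2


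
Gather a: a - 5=a - 5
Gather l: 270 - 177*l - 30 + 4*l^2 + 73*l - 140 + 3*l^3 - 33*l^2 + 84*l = 3*l^3 - 29*l^2 - 20*l + 100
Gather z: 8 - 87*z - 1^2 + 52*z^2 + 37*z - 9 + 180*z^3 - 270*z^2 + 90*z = 180*z^3 - 218*z^2 + 40*z - 2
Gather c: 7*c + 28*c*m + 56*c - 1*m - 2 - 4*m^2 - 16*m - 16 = c*(28*m + 63) - 4*m^2 - 17*m - 18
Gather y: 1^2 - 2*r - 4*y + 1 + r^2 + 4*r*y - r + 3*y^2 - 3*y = r^2 - 3*r + 3*y^2 + y*(4*r - 7) + 2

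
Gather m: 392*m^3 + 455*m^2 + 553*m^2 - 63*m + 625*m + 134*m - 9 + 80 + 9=392*m^3 + 1008*m^2 + 696*m + 80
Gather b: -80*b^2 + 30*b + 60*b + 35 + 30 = -80*b^2 + 90*b + 65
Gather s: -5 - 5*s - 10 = -5*s - 15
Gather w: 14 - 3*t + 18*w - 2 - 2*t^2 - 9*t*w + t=-2*t^2 - 2*t + w*(18 - 9*t) + 12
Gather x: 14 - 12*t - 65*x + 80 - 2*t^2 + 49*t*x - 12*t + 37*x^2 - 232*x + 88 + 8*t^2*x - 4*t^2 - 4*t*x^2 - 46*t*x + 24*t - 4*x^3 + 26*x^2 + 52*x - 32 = -6*t^2 - 4*x^3 + x^2*(63 - 4*t) + x*(8*t^2 + 3*t - 245) + 150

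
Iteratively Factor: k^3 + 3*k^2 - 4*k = (k + 4)*(k^2 - k) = k*(k + 4)*(k - 1)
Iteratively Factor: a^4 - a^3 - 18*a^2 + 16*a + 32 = (a - 2)*(a^3 + a^2 - 16*a - 16) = (a - 2)*(a + 4)*(a^2 - 3*a - 4) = (a - 2)*(a + 1)*(a + 4)*(a - 4)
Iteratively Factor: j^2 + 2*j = (j + 2)*(j)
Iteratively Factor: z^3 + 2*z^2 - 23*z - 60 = (z + 4)*(z^2 - 2*z - 15) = (z + 3)*(z + 4)*(z - 5)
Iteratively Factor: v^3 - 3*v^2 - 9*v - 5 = (v + 1)*(v^2 - 4*v - 5) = (v + 1)^2*(v - 5)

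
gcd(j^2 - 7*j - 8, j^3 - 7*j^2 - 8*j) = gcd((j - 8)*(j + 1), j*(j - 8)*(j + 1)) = j^2 - 7*j - 8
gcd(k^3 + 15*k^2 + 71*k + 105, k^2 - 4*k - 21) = k + 3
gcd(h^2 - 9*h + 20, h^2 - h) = 1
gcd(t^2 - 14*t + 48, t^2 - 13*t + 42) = t - 6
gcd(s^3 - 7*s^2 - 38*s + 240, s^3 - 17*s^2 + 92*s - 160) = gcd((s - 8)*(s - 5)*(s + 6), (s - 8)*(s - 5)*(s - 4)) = s^2 - 13*s + 40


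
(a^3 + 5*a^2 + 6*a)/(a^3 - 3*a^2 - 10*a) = (a + 3)/(a - 5)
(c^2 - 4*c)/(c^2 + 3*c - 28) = c/(c + 7)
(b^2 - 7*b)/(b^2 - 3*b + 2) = b*(b - 7)/(b^2 - 3*b + 2)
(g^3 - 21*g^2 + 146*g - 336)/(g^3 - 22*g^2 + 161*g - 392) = (g - 6)/(g - 7)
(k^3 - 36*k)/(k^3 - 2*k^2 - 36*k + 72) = k/(k - 2)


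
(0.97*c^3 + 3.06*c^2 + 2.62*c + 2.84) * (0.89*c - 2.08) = 0.8633*c^4 + 0.7058*c^3 - 4.033*c^2 - 2.922*c - 5.9072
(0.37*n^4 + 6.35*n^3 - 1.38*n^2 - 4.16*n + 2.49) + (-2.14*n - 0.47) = 0.37*n^4 + 6.35*n^3 - 1.38*n^2 - 6.3*n + 2.02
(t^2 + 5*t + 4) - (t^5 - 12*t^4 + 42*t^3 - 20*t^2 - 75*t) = -t^5 + 12*t^4 - 42*t^3 + 21*t^2 + 80*t + 4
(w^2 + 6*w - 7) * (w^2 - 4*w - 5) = w^4 + 2*w^3 - 36*w^2 - 2*w + 35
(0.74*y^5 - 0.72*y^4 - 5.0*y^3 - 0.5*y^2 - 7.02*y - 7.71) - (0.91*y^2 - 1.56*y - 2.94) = 0.74*y^5 - 0.72*y^4 - 5.0*y^3 - 1.41*y^2 - 5.46*y - 4.77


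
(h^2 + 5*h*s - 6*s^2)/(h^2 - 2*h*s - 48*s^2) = (-h + s)/(-h + 8*s)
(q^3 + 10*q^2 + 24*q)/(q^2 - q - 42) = q*(q + 4)/(q - 7)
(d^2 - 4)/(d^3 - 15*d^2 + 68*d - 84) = (d + 2)/(d^2 - 13*d + 42)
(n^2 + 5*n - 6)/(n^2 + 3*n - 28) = (n^2 + 5*n - 6)/(n^2 + 3*n - 28)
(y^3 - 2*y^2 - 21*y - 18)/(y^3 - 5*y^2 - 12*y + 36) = (y + 1)/(y - 2)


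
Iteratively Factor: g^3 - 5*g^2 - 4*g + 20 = (g - 5)*(g^2 - 4) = (g - 5)*(g + 2)*(g - 2)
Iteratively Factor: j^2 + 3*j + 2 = (j + 1)*(j + 2)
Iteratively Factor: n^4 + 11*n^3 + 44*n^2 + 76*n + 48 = (n + 4)*(n^3 + 7*n^2 + 16*n + 12) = (n + 2)*(n + 4)*(n^2 + 5*n + 6) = (n + 2)*(n + 3)*(n + 4)*(n + 2)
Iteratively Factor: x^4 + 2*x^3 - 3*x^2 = (x - 1)*(x^3 + 3*x^2) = (x - 1)*(x + 3)*(x^2) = x*(x - 1)*(x + 3)*(x)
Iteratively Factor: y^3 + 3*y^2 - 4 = (y - 1)*(y^2 + 4*y + 4) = (y - 1)*(y + 2)*(y + 2)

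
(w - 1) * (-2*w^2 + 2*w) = -2*w^3 + 4*w^2 - 2*w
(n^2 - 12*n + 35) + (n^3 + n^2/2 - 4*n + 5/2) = n^3 + 3*n^2/2 - 16*n + 75/2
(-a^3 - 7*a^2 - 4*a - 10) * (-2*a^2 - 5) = 2*a^5 + 14*a^4 + 13*a^3 + 55*a^2 + 20*a + 50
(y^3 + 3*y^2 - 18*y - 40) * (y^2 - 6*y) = y^5 - 3*y^4 - 36*y^3 + 68*y^2 + 240*y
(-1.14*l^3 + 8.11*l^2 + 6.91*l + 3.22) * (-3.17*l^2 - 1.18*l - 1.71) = 3.6138*l^5 - 24.3635*l^4 - 29.5251*l^3 - 32.2293*l^2 - 15.6157*l - 5.5062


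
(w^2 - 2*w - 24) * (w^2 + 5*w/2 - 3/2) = w^4 + w^3/2 - 61*w^2/2 - 57*w + 36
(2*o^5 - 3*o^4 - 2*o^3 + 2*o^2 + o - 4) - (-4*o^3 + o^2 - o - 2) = 2*o^5 - 3*o^4 + 2*o^3 + o^2 + 2*o - 2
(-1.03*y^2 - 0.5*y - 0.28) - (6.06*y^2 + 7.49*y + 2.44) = -7.09*y^2 - 7.99*y - 2.72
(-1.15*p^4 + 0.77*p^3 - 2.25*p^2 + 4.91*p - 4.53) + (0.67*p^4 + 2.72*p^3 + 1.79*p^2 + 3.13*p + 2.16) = -0.48*p^4 + 3.49*p^3 - 0.46*p^2 + 8.04*p - 2.37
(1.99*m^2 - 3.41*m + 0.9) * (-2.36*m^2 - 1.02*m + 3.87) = -4.6964*m^4 + 6.0178*m^3 + 9.0555*m^2 - 14.1147*m + 3.483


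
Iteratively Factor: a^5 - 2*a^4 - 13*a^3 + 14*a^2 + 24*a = (a - 2)*(a^4 - 13*a^2 - 12*a) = (a - 4)*(a - 2)*(a^3 + 4*a^2 + 3*a) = a*(a - 4)*(a - 2)*(a^2 + 4*a + 3) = a*(a - 4)*(a - 2)*(a + 1)*(a + 3)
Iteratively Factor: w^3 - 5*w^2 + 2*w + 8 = (w - 2)*(w^2 - 3*w - 4) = (w - 2)*(w + 1)*(w - 4)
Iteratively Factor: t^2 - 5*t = (t - 5)*(t)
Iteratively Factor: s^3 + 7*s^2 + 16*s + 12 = (s + 2)*(s^2 + 5*s + 6) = (s + 2)^2*(s + 3)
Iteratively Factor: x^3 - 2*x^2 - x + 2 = (x - 2)*(x^2 - 1) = (x - 2)*(x + 1)*(x - 1)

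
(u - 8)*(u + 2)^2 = u^3 - 4*u^2 - 28*u - 32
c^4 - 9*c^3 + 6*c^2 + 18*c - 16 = (c - 8)*(c - 1)*(c - sqrt(2))*(c + sqrt(2))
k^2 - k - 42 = (k - 7)*(k + 6)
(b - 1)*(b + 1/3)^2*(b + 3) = b^4 + 8*b^3/3 - 14*b^2/9 - 16*b/9 - 1/3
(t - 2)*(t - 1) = t^2 - 3*t + 2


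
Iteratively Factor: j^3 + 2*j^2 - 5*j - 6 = (j - 2)*(j^2 + 4*j + 3) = (j - 2)*(j + 3)*(j + 1)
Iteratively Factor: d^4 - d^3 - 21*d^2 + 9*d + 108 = (d + 3)*(d^3 - 4*d^2 - 9*d + 36) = (d - 3)*(d + 3)*(d^2 - d - 12) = (d - 4)*(d - 3)*(d + 3)*(d + 3)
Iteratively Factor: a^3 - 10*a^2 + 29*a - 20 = (a - 1)*(a^2 - 9*a + 20) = (a - 5)*(a - 1)*(a - 4)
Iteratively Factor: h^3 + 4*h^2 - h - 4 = (h - 1)*(h^2 + 5*h + 4) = (h - 1)*(h + 1)*(h + 4)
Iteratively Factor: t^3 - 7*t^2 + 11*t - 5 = (t - 5)*(t^2 - 2*t + 1) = (t - 5)*(t - 1)*(t - 1)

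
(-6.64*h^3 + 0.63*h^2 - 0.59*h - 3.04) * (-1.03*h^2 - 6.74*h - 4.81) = 6.8392*h^5 + 44.1047*h^4 + 28.2999*h^3 + 4.0775*h^2 + 23.3275*h + 14.6224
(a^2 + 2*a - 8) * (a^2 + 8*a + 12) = a^4 + 10*a^3 + 20*a^2 - 40*a - 96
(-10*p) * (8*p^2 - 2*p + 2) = -80*p^3 + 20*p^2 - 20*p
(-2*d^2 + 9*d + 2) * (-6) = 12*d^2 - 54*d - 12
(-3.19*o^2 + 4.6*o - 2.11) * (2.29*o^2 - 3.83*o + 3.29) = -7.3051*o^4 + 22.7517*o^3 - 32.945*o^2 + 23.2153*o - 6.9419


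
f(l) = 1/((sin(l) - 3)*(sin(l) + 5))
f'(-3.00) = 0.01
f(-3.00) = -0.07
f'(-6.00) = -0.01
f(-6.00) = -0.07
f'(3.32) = 0.01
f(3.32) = -0.07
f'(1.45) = -0.00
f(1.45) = -0.08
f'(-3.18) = 0.01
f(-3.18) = -0.07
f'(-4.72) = -0.00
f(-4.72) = -0.08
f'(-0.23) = -0.01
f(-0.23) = -0.06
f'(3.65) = 0.00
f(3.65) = -0.06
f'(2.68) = 0.01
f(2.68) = -0.07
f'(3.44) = 0.01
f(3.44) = -0.06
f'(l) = -cos(l)/((sin(l) - 3)*(sin(l) + 5)^2) - cos(l)/((sin(l) - 3)^2*(sin(l) + 5)) = -2*(sin(l) + 1)*cos(l)/((sin(l) - 3)^2*(sin(l) + 5)^2)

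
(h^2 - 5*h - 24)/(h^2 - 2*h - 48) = (h + 3)/(h + 6)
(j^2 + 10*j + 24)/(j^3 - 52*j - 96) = (j + 4)/(j^2 - 6*j - 16)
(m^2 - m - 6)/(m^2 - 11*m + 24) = (m + 2)/(m - 8)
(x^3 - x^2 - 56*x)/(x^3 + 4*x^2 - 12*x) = (x^2 - x - 56)/(x^2 + 4*x - 12)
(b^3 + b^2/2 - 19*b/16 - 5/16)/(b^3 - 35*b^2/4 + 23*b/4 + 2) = (b + 5/4)/(b - 8)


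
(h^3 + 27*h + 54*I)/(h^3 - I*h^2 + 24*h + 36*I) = (h + 3*I)/(h + 2*I)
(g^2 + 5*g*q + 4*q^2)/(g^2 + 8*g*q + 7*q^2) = (g + 4*q)/(g + 7*q)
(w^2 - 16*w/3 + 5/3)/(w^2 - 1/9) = 3*(w - 5)/(3*w + 1)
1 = 1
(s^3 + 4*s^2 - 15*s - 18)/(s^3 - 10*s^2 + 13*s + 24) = (s + 6)/(s - 8)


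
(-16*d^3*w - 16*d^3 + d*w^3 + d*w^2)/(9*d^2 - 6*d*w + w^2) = d*(-16*d^2*w - 16*d^2 + w^3 + w^2)/(9*d^2 - 6*d*w + w^2)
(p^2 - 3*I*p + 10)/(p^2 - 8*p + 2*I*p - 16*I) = (p - 5*I)/(p - 8)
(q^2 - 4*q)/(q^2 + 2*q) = (q - 4)/(q + 2)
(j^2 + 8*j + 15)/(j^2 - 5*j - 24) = (j + 5)/(j - 8)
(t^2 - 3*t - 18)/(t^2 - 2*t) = (t^2 - 3*t - 18)/(t*(t - 2))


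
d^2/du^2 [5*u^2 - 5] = 10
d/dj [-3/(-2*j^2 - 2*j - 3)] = 6*(-2*j - 1)/(2*j^2 + 2*j + 3)^2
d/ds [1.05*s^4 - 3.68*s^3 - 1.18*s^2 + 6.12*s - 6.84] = 4.2*s^3 - 11.04*s^2 - 2.36*s + 6.12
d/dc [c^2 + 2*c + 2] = 2*c + 2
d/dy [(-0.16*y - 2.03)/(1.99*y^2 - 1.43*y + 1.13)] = (0.3184*y^2 + 8.0794*y - 3.0837)/(3.9601*y^4 - 5.6914*y^3 + 6.5423*y^2 - 3.2318*y + 1.2769)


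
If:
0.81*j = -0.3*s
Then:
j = -0.37037037037037*s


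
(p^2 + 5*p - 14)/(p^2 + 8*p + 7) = (p - 2)/(p + 1)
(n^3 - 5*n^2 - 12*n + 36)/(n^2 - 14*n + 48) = (n^2 + n - 6)/(n - 8)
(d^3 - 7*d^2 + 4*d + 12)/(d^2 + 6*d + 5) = (d^2 - 8*d + 12)/(d + 5)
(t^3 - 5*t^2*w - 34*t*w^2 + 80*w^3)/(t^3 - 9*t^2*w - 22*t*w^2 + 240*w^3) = (t - 2*w)/(t - 6*w)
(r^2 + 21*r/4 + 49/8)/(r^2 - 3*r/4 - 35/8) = (2*r + 7)/(2*r - 5)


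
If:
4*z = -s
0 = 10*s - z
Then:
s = 0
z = 0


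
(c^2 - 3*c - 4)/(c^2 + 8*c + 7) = (c - 4)/(c + 7)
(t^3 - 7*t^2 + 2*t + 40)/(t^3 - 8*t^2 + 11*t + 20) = (t + 2)/(t + 1)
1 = 1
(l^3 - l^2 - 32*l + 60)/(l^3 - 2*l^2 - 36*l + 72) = (l - 5)/(l - 6)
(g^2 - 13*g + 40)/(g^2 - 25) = (g - 8)/(g + 5)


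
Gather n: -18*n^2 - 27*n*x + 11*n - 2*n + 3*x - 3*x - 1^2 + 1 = -18*n^2 + n*(9 - 27*x)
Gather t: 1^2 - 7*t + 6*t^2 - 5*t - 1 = 6*t^2 - 12*t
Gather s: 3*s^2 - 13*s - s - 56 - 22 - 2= 3*s^2 - 14*s - 80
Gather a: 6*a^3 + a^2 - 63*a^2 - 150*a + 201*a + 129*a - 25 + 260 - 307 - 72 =6*a^3 - 62*a^2 + 180*a - 144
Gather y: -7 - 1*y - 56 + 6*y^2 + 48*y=6*y^2 + 47*y - 63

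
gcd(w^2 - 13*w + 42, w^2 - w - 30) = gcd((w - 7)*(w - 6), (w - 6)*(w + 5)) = w - 6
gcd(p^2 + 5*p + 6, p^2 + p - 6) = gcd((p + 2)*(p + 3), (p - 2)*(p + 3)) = p + 3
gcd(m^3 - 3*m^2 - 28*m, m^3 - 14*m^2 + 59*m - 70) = m - 7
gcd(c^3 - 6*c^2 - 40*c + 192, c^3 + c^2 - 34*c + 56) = c - 4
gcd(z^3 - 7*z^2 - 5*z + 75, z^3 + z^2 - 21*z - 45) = z^2 - 2*z - 15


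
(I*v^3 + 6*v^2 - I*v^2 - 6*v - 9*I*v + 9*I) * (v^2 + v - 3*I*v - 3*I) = I*v^5 + 9*v^4 - 28*I*v^3 - 36*v^2 + 27*I*v + 27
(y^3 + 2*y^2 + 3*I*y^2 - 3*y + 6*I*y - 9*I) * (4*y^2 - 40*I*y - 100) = 4*y^5 + 8*y^4 - 28*I*y^4 + 8*y^3 - 56*I*y^3 + 40*y^2 - 216*I*y^2 - 60*y - 600*I*y + 900*I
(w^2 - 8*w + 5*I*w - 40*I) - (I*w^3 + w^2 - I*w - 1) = -I*w^3 - 8*w + 6*I*w + 1 - 40*I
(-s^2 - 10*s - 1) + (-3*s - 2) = -s^2 - 13*s - 3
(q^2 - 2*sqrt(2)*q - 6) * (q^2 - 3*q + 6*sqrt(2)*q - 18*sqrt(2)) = q^4 - 3*q^3 + 4*sqrt(2)*q^3 - 30*q^2 - 12*sqrt(2)*q^2 - 36*sqrt(2)*q + 90*q + 108*sqrt(2)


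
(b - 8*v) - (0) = b - 8*v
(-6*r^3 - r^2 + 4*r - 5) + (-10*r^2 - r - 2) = -6*r^3 - 11*r^2 + 3*r - 7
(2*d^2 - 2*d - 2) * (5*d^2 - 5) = 10*d^4 - 10*d^3 - 20*d^2 + 10*d + 10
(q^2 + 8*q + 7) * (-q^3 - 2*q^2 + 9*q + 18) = -q^5 - 10*q^4 - 14*q^3 + 76*q^2 + 207*q + 126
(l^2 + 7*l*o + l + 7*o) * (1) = l^2 + 7*l*o + l + 7*o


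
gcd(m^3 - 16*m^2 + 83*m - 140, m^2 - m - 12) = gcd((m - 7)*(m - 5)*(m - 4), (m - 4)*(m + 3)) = m - 4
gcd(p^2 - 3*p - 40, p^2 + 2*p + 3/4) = 1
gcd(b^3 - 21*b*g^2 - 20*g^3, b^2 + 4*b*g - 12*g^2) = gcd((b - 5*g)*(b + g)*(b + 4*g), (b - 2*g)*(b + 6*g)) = 1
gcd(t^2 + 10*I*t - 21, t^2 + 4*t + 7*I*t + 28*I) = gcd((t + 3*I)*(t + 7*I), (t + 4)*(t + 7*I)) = t + 7*I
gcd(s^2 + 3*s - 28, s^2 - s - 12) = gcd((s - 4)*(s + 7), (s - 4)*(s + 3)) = s - 4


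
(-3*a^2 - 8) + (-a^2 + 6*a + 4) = -4*a^2 + 6*a - 4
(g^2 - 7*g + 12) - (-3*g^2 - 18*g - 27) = 4*g^2 + 11*g + 39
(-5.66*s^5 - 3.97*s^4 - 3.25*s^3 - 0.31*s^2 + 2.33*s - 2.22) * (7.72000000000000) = -43.6952*s^5 - 30.6484*s^4 - 25.09*s^3 - 2.3932*s^2 + 17.9876*s - 17.1384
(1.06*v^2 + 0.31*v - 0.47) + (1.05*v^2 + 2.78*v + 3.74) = 2.11*v^2 + 3.09*v + 3.27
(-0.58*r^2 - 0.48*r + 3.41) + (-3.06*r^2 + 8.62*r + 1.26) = -3.64*r^2 + 8.14*r + 4.67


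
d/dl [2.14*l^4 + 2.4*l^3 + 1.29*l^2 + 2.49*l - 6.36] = 8.56*l^3 + 7.2*l^2 + 2.58*l + 2.49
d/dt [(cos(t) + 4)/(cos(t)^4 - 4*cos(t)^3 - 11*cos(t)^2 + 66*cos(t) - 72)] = (3*cos(t) - 7)*sin(t)/((cos(t) - 3)^3*(cos(t) - 2)^2)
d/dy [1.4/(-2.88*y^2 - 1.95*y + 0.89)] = (8.064*y + 2.73)/(2.88*y^2 + 1.95*y - 0.89)^2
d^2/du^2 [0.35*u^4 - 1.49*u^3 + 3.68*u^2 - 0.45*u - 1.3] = 4.2*u^2 - 8.94*u + 7.36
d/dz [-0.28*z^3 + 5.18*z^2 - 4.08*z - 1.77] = -0.84*z^2 + 10.36*z - 4.08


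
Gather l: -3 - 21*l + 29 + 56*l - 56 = 35*l - 30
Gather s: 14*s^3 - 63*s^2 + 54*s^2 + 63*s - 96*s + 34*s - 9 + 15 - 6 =14*s^3 - 9*s^2 + s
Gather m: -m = -m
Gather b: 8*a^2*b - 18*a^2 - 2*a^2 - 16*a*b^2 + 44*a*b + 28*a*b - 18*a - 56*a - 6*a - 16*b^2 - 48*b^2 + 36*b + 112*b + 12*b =-20*a^2 - 80*a + b^2*(-16*a - 64) + b*(8*a^2 + 72*a + 160)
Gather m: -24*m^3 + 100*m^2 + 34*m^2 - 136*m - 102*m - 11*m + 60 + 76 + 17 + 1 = -24*m^3 + 134*m^2 - 249*m + 154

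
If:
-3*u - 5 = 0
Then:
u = -5/3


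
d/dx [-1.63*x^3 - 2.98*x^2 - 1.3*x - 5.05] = -4.89*x^2 - 5.96*x - 1.3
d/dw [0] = 0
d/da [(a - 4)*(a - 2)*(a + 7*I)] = 3*a^2 + a*(-12 + 14*I) + 8 - 42*I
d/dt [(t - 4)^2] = 2*t - 8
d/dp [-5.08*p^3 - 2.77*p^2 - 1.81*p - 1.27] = -15.24*p^2 - 5.54*p - 1.81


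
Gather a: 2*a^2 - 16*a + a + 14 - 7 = 2*a^2 - 15*a + 7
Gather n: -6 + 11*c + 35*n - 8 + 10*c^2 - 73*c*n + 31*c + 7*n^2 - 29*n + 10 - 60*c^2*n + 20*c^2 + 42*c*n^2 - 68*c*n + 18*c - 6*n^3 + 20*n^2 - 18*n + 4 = 30*c^2 + 60*c - 6*n^3 + n^2*(42*c + 27) + n*(-60*c^2 - 141*c - 12)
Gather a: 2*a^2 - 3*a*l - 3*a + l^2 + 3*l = 2*a^2 + a*(-3*l - 3) + l^2 + 3*l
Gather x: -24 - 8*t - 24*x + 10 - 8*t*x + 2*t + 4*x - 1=-6*t + x*(-8*t - 20) - 15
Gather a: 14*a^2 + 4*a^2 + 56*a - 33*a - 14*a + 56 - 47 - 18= 18*a^2 + 9*a - 9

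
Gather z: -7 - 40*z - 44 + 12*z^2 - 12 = 12*z^2 - 40*z - 63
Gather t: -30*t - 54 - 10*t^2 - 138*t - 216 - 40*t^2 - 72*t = -50*t^2 - 240*t - 270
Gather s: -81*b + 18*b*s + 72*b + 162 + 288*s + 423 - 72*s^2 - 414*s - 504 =-9*b - 72*s^2 + s*(18*b - 126) + 81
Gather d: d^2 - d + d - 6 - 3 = d^2 - 9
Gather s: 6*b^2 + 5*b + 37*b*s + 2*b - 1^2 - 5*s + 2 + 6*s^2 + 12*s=6*b^2 + 7*b + 6*s^2 + s*(37*b + 7) + 1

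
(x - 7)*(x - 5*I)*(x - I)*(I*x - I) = I*x^4 + 6*x^3 - 8*I*x^3 - 48*x^2 + 2*I*x^2 + 42*x + 40*I*x - 35*I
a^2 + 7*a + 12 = (a + 3)*(a + 4)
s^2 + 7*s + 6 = (s + 1)*(s + 6)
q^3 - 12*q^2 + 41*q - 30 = (q - 6)*(q - 5)*(q - 1)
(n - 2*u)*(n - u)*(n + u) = n^3 - 2*n^2*u - n*u^2 + 2*u^3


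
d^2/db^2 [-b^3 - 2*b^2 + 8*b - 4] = -6*b - 4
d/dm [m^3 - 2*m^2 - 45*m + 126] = 3*m^2 - 4*m - 45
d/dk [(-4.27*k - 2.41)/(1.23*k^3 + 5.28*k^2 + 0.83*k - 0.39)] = (10.5042*k^3 + 31.4385*k^2 + 25.4496*k + 3.6656)/(1.5129*k^6 + 12.9888*k^5 + 29.9202*k^4 + 7.8054*k^3 - 3.4295*k^2 - 0.6474*k + 0.1521)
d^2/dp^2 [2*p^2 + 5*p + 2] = 4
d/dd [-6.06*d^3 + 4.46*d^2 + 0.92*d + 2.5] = -18.18*d^2 + 8.92*d + 0.92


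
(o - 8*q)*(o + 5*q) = o^2 - 3*o*q - 40*q^2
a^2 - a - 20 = (a - 5)*(a + 4)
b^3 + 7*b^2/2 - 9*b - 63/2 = (b - 3)*(b + 3)*(b + 7/2)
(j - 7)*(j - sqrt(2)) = j^2 - 7*j - sqrt(2)*j + 7*sqrt(2)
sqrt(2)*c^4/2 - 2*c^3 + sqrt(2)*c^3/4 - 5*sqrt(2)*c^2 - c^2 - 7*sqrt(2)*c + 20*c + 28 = (c - 7/2)*(c + 2)*(c - 2*sqrt(2))*(sqrt(2)*c/2 + sqrt(2))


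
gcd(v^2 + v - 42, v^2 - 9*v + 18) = v - 6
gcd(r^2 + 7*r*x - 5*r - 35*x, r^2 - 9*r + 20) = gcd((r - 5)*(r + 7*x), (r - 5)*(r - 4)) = r - 5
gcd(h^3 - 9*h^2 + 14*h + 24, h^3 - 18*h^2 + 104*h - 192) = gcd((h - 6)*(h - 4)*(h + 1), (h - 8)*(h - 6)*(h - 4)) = h^2 - 10*h + 24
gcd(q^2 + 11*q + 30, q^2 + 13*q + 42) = q + 6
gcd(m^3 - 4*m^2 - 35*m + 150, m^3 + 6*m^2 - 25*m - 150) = m^2 + m - 30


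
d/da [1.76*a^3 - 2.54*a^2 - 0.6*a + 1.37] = 5.28*a^2 - 5.08*a - 0.6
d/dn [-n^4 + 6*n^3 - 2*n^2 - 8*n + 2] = -4*n^3 + 18*n^2 - 4*n - 8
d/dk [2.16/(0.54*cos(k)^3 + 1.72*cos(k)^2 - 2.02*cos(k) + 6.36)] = (3.4992*cos(k)^2 + 7.4304*cos(k) - 4.3632)*sin(k)/(0.54*cos(k)^3 + 1.72*cos(k)^2 - 2.02*cos(k) + 6.36)^2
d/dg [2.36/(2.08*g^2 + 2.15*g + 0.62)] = (-9.8176*g - 5.074)/(2.08*g^2 + 2.15*g + 0.62)^2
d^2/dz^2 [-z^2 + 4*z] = -2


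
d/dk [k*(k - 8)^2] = (k - 8)*(3*k - 8)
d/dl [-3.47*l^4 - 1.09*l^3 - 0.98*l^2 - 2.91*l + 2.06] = -13.88*l^3 - 3.27*l^2 - 1.96*l - 2.91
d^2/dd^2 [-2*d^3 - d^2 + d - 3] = -12*d - 2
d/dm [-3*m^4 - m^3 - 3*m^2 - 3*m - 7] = -12*m^3 - 3*m^2 - 6*m - 3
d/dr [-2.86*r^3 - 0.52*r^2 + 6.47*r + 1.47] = -8.58*r^2 - 1.04*r + 6.47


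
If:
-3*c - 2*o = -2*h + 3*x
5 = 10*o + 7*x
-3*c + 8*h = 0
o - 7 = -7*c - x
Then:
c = 428/421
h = 321/842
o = 816/421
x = -865/421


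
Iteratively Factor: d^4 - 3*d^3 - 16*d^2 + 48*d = (d - 3)*(d^3 - 16*d) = (d - 4)*(d - 3)*(d^2 + 4*d) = d*(d - 4)*(d - 3)*(d + 4)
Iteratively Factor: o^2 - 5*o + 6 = (o - 3)*(o - 2)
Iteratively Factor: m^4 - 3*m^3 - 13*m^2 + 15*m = (m + 3)*(m^3 - 6*m^2 + 5*m) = (m - 1)*(m + 3)*(m^2 - 5*m) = (m - 5)*(m - 1)*(m + 3)*(m)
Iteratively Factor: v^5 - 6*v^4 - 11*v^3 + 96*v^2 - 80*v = (v - 5)*(v^4 - v^3 - 16*v^2 + 16*v) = (v - 5)*(v - 1)*(v^3 - 16*v) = v*(v - 5)*(v - 1)*(v^2 - 16) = v*(v - 5)*(v - 1)*(v + 4)*(v - 4)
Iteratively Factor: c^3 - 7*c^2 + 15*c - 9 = (c - 3)*(c^2 - 4*c + 3) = (c - 3)^2*(c - 1)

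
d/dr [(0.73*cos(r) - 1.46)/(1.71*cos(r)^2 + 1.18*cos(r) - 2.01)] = (1.2483*cos(r)^2 - 4.9932*cos(r) - 0.2555)*sin(r)/(2.9241*cos(r)^4 + 4.0356*cos(r)^3 - 5.4818*cos(r)^2 - 4.7436*cos(r) + 4.0401)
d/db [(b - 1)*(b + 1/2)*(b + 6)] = 3*b^2 + 11*b - 7/2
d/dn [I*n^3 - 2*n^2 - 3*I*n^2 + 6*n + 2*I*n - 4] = 3*I*n^2 - 4*n - 6*I*n + 6 + 2*I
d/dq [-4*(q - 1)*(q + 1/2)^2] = 3 - 12*q^2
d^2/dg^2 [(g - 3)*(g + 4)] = 2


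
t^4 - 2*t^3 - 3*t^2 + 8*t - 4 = (t - 2)*(t - 1)^2*(t + 2)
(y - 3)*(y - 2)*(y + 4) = y^3 - y^2 - 14*y + 24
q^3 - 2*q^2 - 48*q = q*(q - 8)*(q + 6)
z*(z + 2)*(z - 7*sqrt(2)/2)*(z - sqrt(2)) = z^4 - 9*sqrt(2)*z^3/2 + 2*z^3 - 9*sqrt(2)*z^2 + 7*z^2 + 14*z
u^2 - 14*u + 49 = (u - 7)^2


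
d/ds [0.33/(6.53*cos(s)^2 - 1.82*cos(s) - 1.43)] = (4.3098*cos(s) - 0.6006)*sin(s)/(-6.53*cos(s)^2 + 1.82*cos(s) + 1.43)^2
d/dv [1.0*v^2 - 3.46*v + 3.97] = 2.0*v - 3.46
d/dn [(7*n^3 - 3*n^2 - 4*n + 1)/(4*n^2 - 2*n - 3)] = (28*n^4 - 28*n^3 - 41*n^2 + 10*n + 14)/(16*n^4 - 16*n^3 - 20*n^2 + 12*n + 9)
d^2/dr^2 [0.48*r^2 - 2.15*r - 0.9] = 0.960000000000000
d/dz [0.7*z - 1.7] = 0.700000000000000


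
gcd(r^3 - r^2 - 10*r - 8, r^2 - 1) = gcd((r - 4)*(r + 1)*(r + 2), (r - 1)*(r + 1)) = r + 1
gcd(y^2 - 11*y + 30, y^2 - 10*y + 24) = y - 6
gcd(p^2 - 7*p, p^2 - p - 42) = p - 7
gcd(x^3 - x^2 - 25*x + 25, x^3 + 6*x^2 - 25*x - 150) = x^2 - 25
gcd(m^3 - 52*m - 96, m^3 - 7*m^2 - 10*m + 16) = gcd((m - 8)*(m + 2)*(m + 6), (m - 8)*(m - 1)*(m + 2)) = m^2 - 6*m - 16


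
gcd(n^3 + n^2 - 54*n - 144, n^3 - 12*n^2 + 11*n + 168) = n^2 - 5*n - 24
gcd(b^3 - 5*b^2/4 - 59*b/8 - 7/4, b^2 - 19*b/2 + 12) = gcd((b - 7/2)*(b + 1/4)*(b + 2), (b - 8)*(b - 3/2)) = 1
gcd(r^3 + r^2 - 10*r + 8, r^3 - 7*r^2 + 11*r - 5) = r - 1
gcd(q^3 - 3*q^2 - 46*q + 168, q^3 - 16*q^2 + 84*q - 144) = q^2 - 10*q + 24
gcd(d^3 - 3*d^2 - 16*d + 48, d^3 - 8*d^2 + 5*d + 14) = 1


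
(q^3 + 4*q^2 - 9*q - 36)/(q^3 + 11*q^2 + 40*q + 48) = (q - 3)/(q + 4)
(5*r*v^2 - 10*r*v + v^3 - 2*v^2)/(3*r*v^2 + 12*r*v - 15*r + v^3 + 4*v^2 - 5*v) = v*(5*r*v - 10*r + v^2 - 2*v)/(3*r*v^2 + 12*r*v - 15*r + v^3 + 4*v^2 - 5*v)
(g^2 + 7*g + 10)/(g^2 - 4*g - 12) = (g + 5)/(g - 6)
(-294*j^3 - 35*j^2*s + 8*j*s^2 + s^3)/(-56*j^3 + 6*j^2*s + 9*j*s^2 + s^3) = (-42*j^2 + j*s + s^2)/(-8*j^2 + 2*j*s + s^2)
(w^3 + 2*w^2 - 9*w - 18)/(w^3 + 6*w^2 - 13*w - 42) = (w + 3)/(w + 7)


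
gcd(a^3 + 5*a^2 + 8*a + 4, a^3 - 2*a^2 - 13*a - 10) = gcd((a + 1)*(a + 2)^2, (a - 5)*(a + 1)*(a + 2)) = a^2 + 3*a + 2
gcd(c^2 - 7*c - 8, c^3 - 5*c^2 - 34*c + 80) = c - 8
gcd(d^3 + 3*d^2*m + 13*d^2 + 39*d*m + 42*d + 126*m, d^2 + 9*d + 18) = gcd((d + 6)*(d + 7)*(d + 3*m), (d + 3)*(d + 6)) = d + 6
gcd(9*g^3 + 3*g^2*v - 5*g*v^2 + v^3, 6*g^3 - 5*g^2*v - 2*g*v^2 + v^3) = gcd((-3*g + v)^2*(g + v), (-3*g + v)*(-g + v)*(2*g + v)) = -3*g + v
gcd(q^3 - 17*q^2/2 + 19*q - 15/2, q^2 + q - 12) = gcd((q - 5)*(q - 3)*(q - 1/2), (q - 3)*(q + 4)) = q - 3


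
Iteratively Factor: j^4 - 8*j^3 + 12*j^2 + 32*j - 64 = (j + 2)*(j^3 - 10*j^2 + 32*j - 32) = (j - 4)*(j + 2)*(j^2 - 6*j + 8) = (j - 4)*(j - 2)*(j + 2)*(j - 4)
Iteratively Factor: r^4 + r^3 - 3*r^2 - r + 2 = (r - 1)*(r^3 + 2*r^2 - r - 2) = (r - 1)*(r + 2)*(r^2 - 1) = (r - 1)*(r + 1)*(r + 2)*(r - 1)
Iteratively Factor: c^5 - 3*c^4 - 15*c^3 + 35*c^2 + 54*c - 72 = (c + 3)*(c^4 - 6*c^3 + 3*c^2 + 26*c - 24) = (c + 2)*(c + 3)*(c^3 - 8*c^2 + 19*c - 12) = (c - 4)*(c + 2)*(c + 3)*(c^2 - 4*c + 3) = (c - 4)*(c - 1)*(c + 2)*(c + 3)*(c - 3)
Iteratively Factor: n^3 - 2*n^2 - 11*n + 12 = (n + 3)*(n^2 - 5*n + 4) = (n - 1)*(n + 3)*(n - 4)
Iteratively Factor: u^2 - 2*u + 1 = (u - 1)*(u - 1)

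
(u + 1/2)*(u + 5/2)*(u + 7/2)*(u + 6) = u^4 + 25*u^3/2 + 203*u^2/4 + 599*u/8 + 105/4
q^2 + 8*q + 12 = (q + 2)*(q + 6)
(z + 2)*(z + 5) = z^2 + 7*z + 10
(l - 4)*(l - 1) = l^2 - 5*l + 4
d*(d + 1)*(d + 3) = d^3 + 4*d^2 + 3*d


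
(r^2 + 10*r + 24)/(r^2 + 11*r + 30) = (r + 4)/(r + 5)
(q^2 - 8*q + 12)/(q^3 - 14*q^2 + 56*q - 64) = (q - 6)/(q^2 - 12*q + 32)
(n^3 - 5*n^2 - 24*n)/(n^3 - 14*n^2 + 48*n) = (n + 3)/(n - 6)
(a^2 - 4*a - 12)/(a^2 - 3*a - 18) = (a + 2)/(a + 3)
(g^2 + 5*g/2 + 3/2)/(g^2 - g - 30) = (g^2 + 5*g/2 + 3/2)/(g^2 - g - 30)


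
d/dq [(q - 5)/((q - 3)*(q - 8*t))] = ((5 - q)*(q - 3) + (5 - q)*(q - 8*t) + (q - 3)*(q - 8*t))/((q - 3)^2*(q - 8*t)^2)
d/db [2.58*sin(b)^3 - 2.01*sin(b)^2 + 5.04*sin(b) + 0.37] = (7.74*sin(b)^2 - 4.02*sin(b) + 5.04)*cos(b)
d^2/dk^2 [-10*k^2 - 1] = -20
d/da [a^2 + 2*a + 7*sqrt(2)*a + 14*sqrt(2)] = 2*a + 2 + 7*sqrt(2)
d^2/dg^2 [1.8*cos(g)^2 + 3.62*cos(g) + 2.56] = -3.62*cos(g) - 3.6*cos(2*g)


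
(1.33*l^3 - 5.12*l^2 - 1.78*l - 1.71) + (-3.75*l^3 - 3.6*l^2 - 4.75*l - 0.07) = -2.42*l^3 - 8.72*l^2 - 6.53*l - 1.78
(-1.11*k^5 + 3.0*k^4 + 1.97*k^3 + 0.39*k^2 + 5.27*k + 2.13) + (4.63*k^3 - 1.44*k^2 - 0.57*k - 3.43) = -1.11*k^5 + 3.0*k^4 + 6.6*k^3 - 1.05*k^2 + 4.7*k - 1.3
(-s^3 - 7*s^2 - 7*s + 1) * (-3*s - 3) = 3*s^4 + 24*s^3 + 42*s^2 + 18*s - 3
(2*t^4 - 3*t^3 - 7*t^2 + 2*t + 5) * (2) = 4*t^4 - 6*t^3 - 14*t^2 + 4*t + 10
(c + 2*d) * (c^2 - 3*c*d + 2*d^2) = c^3 - c^2*d - 4*c*d^2 + 4*d^3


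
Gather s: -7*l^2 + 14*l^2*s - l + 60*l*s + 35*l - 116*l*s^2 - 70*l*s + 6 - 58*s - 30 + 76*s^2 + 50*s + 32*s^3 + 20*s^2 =-7*l^2 + 34*l + 32*s^3 + s^2*(96 - 116*l) + s*(14*l^2 - 10*l - 8) - 24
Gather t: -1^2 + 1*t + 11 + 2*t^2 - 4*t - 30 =2*t^2 - 3*t - 20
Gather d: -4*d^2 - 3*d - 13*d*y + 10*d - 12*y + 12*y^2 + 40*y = -4*d^2 + d*(7 - 13*y) + 12*y^2 + 28*y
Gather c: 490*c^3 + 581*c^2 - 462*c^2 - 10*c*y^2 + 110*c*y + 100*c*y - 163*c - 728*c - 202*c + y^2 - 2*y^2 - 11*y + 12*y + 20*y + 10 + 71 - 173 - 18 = 490*c^3 + 119*c^2 + c*(-10*y^2 + 210*y - 1093) - y^2 + 21*y - 110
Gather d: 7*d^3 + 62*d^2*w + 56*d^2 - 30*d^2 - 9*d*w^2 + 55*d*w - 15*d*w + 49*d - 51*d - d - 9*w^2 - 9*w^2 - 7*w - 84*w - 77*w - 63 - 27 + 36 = 7*d^3 + d^2*(62*w + 26) + d*(-9*w^2 + 40*w - 3) - 18*w^2 - 168*w - 54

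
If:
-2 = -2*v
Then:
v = 1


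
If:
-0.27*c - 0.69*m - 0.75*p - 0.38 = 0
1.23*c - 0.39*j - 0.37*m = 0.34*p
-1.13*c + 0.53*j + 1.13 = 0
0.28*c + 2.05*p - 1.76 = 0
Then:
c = -2.04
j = -6.47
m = -0.99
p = 1.14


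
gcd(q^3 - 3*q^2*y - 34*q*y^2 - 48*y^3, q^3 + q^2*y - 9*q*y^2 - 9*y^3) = q + 3*y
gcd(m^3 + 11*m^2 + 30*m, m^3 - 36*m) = m^2 + 6*m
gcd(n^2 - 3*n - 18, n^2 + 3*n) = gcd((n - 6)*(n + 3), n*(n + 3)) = n + 3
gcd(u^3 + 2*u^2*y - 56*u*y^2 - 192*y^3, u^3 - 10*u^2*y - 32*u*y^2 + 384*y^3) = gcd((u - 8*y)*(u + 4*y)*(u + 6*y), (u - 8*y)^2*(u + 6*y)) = -u^2 + 2*u*y + 48*y^2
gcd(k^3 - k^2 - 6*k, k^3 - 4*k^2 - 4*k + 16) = k + 2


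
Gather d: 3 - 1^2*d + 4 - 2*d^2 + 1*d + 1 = 8 - 2*d^2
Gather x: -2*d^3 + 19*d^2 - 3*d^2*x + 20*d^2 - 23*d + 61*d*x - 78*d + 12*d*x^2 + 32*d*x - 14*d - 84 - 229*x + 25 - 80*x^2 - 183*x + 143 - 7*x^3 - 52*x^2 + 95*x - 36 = -2*d^3 + 39*d^2 - 115*d - 7*x^3 + x^2*(12*d - 132) + x*(-3*d^2 + 93*d - 317) + 48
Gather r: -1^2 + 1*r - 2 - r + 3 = 0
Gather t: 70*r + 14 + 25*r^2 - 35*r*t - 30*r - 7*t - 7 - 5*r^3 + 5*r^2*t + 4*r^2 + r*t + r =-5*r^3 + 29*r^2 + 41*r + t*(5*r^2 - 34*r - 7) + 7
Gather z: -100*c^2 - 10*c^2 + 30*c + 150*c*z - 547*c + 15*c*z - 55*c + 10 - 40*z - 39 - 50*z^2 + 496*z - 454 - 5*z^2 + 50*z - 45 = -110*c^2 - 572*c - 55*z^2 + z*(165*c + 506) - 528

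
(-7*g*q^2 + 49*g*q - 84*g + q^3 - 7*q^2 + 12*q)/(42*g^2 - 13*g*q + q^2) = (q^2 - 7*q + 12)/(-6*g + q)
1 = 1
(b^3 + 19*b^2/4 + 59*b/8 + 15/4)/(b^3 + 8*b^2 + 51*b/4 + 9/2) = (4*b^2 + 13*b + 10)/(2*(2*b^2 + 13*b + 6))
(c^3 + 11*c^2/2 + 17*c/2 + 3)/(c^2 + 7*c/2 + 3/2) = c + 2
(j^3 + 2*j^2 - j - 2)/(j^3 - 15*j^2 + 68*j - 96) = (j^3 + 2*j^2 - j - 2)/(j^3 - 15*j^2 + 68*j - 96)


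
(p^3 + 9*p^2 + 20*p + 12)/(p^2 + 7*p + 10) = (p^2 + 7*p + 6)/(p + 5)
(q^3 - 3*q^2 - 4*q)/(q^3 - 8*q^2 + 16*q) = (q + 1)/(q - 4)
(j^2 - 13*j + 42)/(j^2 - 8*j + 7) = (j - 6)/(j - 1)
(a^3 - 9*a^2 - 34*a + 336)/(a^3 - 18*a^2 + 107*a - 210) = (a^2 - 2*a - 48)/(a^2 - 11*a + 30)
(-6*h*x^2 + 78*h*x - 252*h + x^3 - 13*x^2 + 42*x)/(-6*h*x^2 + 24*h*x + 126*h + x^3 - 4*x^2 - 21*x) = (x - 6)/(x + 3)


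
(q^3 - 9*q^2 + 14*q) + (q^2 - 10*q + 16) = q^3 - 8*q^2 + 4*q + 16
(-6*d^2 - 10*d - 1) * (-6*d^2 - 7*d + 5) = 36*d^4 + 102*d^3 + 46*d^2 - 43*d - 5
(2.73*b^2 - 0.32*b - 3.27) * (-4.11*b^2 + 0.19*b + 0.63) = -11.2203*b^4 + 1.8339*b^3 + 15.0988*b^2 - 0.8229*b - 2.0601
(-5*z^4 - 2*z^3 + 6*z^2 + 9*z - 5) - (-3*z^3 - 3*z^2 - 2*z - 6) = -5*z^4 + z^3 + 9*z^2 + 11*z + 1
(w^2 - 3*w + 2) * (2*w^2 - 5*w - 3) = 2*w^4 - 11*w^3 + 16*w^2 - w - 6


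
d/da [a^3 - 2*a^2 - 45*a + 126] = 3*a^2 - 4*a - 45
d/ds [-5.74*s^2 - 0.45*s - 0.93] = -11.48*s - 0.45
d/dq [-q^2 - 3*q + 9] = -2*q - 3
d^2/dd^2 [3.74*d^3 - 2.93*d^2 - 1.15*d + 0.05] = 22.44*d - 5.86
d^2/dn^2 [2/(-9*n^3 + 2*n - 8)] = 4*(27*n*(9*n^3 - 2*n + 8) - (27*n^2 - 2)^2)/(9*n^3 - 2*n + 8)^3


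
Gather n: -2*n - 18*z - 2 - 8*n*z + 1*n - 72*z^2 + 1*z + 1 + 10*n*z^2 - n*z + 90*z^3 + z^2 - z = n*(10*z^2 - 9*z - 1) + 90*z^3 - 71*z^2 - 18*z - 1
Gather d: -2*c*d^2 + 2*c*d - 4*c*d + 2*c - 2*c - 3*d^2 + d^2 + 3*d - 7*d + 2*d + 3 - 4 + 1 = d^2*(-2*c - 2) + d*(-2*c - 2)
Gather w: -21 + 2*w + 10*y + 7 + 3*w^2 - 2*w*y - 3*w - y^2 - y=3*w^2 + w*(-2*y - 1) - y^2 + 9*y - 14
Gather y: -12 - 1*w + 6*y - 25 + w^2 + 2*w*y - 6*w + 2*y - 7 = w^2 - 7*w + y*(2*w + 8) - 44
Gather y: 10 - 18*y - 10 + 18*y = 0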